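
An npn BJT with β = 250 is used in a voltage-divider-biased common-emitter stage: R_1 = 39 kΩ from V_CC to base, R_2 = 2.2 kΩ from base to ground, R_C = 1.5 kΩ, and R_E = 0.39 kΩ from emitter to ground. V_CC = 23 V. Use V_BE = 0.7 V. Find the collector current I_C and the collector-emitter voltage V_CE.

Thevenize the base divider: V_Th = V_CC·R_2/(R_1+R_2) = 23×2.2/41.2 = 1.23 V, R_Th = R_1‖R_2 = 2.08 kΩ.
Base-emitter loop: V_Th = I_B·R_Th + V_BE + (β+1)I_B·R_E, so I_B = (1.23 − 0.7) / (2.08 + 251×0.39) = 0.00528 mA.
I_C = β·I_B = 250×0.00528 = 1.32 mA, and I_E = (β+1)I_B = 1.33 mA.
V_CE = V_CC − I_C·R_C − I_E·R_E = 23 − 1.32×1.5 − 1.33×0.39 = 20.5 V.
V_CE = 20.5 V > 0.2 V confirms active-region operation.

I_C ≈ 1.3 mA, V_CE ≈ 21 V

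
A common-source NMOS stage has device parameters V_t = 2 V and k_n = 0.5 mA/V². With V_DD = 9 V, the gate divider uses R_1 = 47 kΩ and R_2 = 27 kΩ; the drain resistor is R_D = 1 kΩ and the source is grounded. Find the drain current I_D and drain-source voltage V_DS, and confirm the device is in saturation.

I_D ≈ 0.41 mA, V_DS ≈ 8.6 V

V_G = V_DD·R_2/(R_1+R_2) = 9×27/74 = 3.28 V. With the source grounded, V_GS = V_G = 3.28 V.
Assume saturation: I_D = (k_n/2)(V_GS − V_t)² = (0.5/2)×(3.28 − 2)² = 0.25×1.28² = 0.412 mA.
V_DS = V_DD − I_D·R_D = 9 − 0.412×1 = 8.59 V.
Saturation requires V_DS ≥ V_GS − V_t = 1.28 V; 8.59 ≥ 1.28 ✓.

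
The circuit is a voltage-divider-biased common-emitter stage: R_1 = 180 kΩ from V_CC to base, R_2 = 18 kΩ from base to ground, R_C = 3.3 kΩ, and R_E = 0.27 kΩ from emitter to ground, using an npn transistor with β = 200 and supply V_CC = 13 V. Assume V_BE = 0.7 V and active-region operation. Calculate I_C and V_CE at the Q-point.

Thevenize the base divider: V_Th = V_CC·R_2/(R_1+R_2) = 13×18/198 = 1.18 V, R_Th = R_1‖R_2 = 16.4 kΩ.
Base-emitter loop: V_Th = I_B·R_Th + V_BE + (β+1)I_B·R_E, so I_B = (1.18 − 0.7) / (16.4 + 201×0.27) = 0.00682 mA.
I_C = β·I_B = 200×0.00682 = 1.36 mA, and I_E = (β+1)I_B = 1.37 mA.
V_CE = V_CC − I_C·R_C − I_E·R_E = 13 − 1.36×3.3 − 1.37×0.27 = 8.13 V.
V_CE = 8.13 V > 0.2 V confirms active-region operation.

I_C ≈ 1.4 mA, V_CE ≈ 8.1 V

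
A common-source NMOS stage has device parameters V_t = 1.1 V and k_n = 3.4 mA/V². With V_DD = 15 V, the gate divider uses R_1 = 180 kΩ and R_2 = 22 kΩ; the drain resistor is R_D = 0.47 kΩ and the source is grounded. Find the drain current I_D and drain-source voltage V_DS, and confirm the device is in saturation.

I_D ≈ 0.48 mA, V_DS ≈ 15 V

V_G = V_DD·R_2/(R_1+R_2) = 15×22/202 = 1.63 V. With the source grounded, V_GS = V_G = 1.63 V.
Assume saturation: I_D = (k_n/2)(V_GS − V_t)² = (3.4/2)×(1.63 − 1.1)² = 1.7×0.534² = 0.484 mA.
V_DS = V_DD − I_D·R_D = 15 − 0.484×0.47 = 14.8 V.
Saturation requires V_DS ≥ V_GS − V_t = 0.534 V; 14.8 ≥ 0.534 ✓.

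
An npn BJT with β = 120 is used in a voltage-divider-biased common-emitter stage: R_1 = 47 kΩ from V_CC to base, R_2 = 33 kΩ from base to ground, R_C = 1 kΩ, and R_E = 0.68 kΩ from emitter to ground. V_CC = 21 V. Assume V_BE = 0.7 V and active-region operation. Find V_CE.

Thevenize the base divider: V_Th = V_CC·R_2/(R_1+R_2) = 21×33/80 = 8.66 V, R_Th = R_1‖R_2 = 19.4 kΩ.
Base-emitter loop: V_Th = I_B·R_Th + V_BE + (β+1)I_B·R_E, so I_B = (8.66 − 0.7) / (19.4 + 121×0.68) = 0.0783 mA.
I_C = β·I_B = 120×0.0783 = 9.4 mA, and I_E = (β+1)I_B = 9.48 mA.
V_CE = V_CC − I_C·R_C − I_E·R_E = 21 − 9.4×1 − 9.48×0.68 = 5.16 V.
V_CE = 5.16 V > 0.2 V confirms active-region operation.

V_CE ≈ 5.2 V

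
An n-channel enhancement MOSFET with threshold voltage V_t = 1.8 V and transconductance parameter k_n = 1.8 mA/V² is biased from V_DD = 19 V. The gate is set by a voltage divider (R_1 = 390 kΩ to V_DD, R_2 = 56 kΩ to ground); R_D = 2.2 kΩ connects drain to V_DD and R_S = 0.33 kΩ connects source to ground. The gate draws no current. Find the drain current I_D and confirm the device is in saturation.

I_D ≈ 0.23 mA

V_G = V_DD·R_2/(R_1+R_2) = 19×56/446 = 2.39 V.
Assume saturation: I_D = (k_n/2)(V_GS − V_t)² with V_GS = V_G − I_D·R_S = 2.39 − 0.33·I_D.
Substituting gives 0.098·I_D² − 1.35·I_D + 0.309 = 0, with roots I_D = 0.233 or 13.5 mA.
The root I_D = 13.5 mA gives V_GS = -2.08 V ≤ V_t, so take I_D = 0.233 mA.
Then V_GS = 2.31 V and V_DS = V_DD − I_D(R_D+R_S) = 19 − 0.233×2.53 = 18.4 V.
Saturation requires V_DS ≥ V_GS − V_t = 0.509 V; 18.4 ≥ 0.509 ✓.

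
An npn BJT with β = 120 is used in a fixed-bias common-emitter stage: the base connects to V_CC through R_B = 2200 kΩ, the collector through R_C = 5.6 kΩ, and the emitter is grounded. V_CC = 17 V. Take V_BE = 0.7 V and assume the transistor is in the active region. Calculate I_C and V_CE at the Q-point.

Base loop: V_CC = I_B·R_B + V_BE, so I_B = (17 − 0.7)/2200 kΩ = 0.00741 mA.
In the active region I_C = β·I_B = 120 × 0.00741 = 0.889 mA.
Collector loop: V_CE = V_CC − I_C·R_C = 17 − 0.889×5.6 = 12 V.
Since V_CE = 12 V > V_CE(sat) ≈ 0.2 V, the transistor is in the active region as assumed.

I_C ≈ 0.89 mA, V_CE ≈ 12 V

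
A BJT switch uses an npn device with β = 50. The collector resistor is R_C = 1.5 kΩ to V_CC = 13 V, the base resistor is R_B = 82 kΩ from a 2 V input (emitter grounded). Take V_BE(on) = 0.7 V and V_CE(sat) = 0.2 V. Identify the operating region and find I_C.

active; I_C ≈ 0.79 mA

Assume active. Base-emitter loop: I_B = (V_BB − V_BE)/R_B = (2 − 0.7)/82 = 0.0159 mA.
I_C = β·I_B = 50×0.0159 = 0.793 mA.
V_CE = V_CC − I_C·R_C = 13 − 0.793×1.5 = 11.8 V > V_CE(sat), so the active-region assumption holds.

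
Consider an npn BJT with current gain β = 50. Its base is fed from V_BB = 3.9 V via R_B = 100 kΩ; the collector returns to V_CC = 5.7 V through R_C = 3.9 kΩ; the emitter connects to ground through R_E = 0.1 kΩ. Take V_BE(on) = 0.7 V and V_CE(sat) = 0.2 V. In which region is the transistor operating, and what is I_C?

saturation; I_C ≈ 1.4 mA

Assume active: I_B = (3.9 − 0.7)/(100 + 51×0.1) = 0.0304 mA, I_C = β·I_B = 1.52 mA.
Then V_CE = 5.7 − 1.52×3.9 − 1.55×0.1 = -0.392 V < 0.2 V — the active assumption fails.
Re-solve with V_CE = 0.2 V. KCL at the emitter: V_E/R_E = (V_BB−0.7−V_E)/R_B + (V_CC−0.2−V_E)/R_C, giving V_E = 0.14 V.
I_C = (V_CC − 0.2 − V_E)/R_C = (5.5 − 0.14)/3.9 = 1.37 mA.
Check: I_B = (3.2 − 0.14)/100 = 0.0306 mA, and β·I_B = 1.53 mA > I_C, confirming saturation.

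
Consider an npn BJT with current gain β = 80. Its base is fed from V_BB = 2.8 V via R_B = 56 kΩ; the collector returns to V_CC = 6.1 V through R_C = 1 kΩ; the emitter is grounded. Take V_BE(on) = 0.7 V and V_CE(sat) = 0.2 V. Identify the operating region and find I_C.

active; I_C ≈ 3 mA

Assume active. Base-emitter loop: I_B = (V_BB − V_BE)/R_B = (2.8 − 0.7)/56 = 0.0375 mA.
I_C = β·I_B = 80×0.0375 = 3 mA.
V_CE = V_CC − I_C·R_C = 6.1 − 3×1 = 3.1 V > V_CE(sat), so the active-region assumption holds.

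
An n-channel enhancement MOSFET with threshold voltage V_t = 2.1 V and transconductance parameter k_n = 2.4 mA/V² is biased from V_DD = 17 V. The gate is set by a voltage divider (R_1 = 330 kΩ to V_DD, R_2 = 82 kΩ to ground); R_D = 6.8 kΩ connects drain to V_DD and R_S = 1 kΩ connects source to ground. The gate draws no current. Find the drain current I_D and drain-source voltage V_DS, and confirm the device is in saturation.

V_G = V_DD·R_2/(R_1+R_2) = 17×82/412 = 3.38 V.
Assume saturation: I_D = (k_n/2)(V_GS − V_t)² with V_GS = V_G − I_D·R_S = 3.38 − 1·I_D.
Substituting gives 1.2·I_D² − 4.08·I_D + 1.98 = 0, with roots I_D = 0.585 or 2.82 mA.
The root I_D = 2.82 mA gives V_GS = 0.568 V ≤ V_t, so take I_D = 0.585 mA.
Then V_GS = 2.8 V and V_DS = V_DD − I_D(R_D+R_S) = 17 − 0.585×7.8 = 12.4 V.
Saturation requires V_DS ≥ V_GS − V_t = 0.698 V; 12.4 ≥ 0.698 ✓.

I_D ≈ 0.59 mA, V_DS ≈ 12 V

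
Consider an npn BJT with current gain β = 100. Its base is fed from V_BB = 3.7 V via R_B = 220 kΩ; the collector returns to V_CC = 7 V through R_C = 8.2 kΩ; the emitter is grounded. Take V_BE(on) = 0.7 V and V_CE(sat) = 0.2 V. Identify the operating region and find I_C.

Assume active: I_B = (3.7 − 0.7)/220 = 0.0136 mA, giving I_C = β·I_B = 1.36 mA.
But then V_CE = 7 − 1.36×8.2 = -4.18 V < V_CE(sat) = 0.2 V — impossible in the active region.
So the transistor is saturated. With V_CE = 0.2 V, I_C = (V_CC − 0.2)/R_C = 6.8/8.2 = 0.829 mA.
Check: β·I_B = 1.36 mA > I_C = 0.829 mA, confirming saturation.

saturation; I_C ≈ 0.83 mA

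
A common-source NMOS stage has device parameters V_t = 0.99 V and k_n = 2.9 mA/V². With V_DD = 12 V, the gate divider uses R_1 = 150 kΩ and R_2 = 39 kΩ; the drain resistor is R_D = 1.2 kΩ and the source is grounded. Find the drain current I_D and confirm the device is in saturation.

I_D ≈ 3.2 mA

V_G = V_DD·R_2/(R_1+R_2) = 12×39/189 = 2.48 V. With the source grounded, V_GS = V_G = 2.48 V.
Assume saturation: I_D = (k_n/2)(V_GS − V_t)² = (2.9/2)×(2.48 − 0.99)² = 1.45×1.49² = 3.2 mA.
V_DS = V_DD − I_D·R_D = 12 − 3.2×1.2 = 8.16 V.
Saturation requires V_DS ≥ V_GS − V_t = 1.49 V; 8.16 ≥ 1.49 ✓.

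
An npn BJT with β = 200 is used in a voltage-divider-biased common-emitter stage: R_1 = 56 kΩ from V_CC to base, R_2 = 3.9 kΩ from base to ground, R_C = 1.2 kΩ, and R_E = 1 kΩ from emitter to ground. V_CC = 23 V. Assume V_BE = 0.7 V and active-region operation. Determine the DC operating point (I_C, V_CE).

Thevenize the base divider: V_Th = V_CC·R_2/(R_1+R_2) = 23×3.9/59.9 = 1.5 V, R_Th = R_1‖R_2 = 3.65 kΩ.
Base-emitter loop: V_Th = I_B·R_Th + V_BE + (β+1)I_B·R_E, so I_B = (1.5 − 0.7) / (3.65 + 201×1) = 0.0039 mA.
I_C = β·I_B = 200×0.0039 = 0.779 mA, and I_E = (β+1)I_B = 0.783 mA.
V_CE = V_CC − I_C·R_C − I_E·R_E = 23 − 0.779×1.2 − 0.783×1 = 21.3 V.
V_CE = 21.3 V > 0.2 V confirms active-region operation.

I_C ≈ 0.78 mA, V_CE ≈ 21 V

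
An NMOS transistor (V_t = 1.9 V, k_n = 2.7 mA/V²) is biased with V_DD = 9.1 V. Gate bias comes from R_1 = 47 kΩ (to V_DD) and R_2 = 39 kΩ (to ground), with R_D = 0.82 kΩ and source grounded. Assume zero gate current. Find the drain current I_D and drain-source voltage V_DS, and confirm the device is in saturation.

V_G = V_DD·R_2/(R_1+R_2) = 9.1×39/86 = 4.13 V. With the source grounded, V_GS = V_G = 4.13 V.
Assume saturation: I_D = (k_n/2)(V_GS − V_t)² = (2.7/2)×(4.13 − 1.9)² = 1.35×2.23² = 6.69 mA.
V_DS = V_DD − I_D·R_D = 9.1 − 6.69×0.82 = 3.61 V.
Saturation requires V_DS ≥ V_GS − V_t = 2.23 V; 3.61 ≥ 2.23 ✓.

I_D ≈ 6.7 mA, V_DS ≈ 3.6 V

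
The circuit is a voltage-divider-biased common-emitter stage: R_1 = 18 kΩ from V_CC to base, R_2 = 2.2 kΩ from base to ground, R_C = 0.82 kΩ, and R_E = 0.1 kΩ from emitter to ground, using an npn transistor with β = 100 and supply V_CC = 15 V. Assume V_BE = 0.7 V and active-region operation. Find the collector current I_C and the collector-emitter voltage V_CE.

I_C ≈ 7.7 mA, V_CE ≈ 7.9 V

Thevenize the base divider: V_Th = V_CC·R_2/(R_1+R_2) = 15×2.2/20.2 = 1.63 V, R_Th = R_1‖R_2 = 1.96 kΩ.
Base-emitter loop: V_Th = I_B·R_Th + V_BE + (β+1)I_B·R_E, so I_B = (1.63 − 0.7) / (1.96 + 101×0.1) = 0.0774 mA.
I_C = β·I_B = 100×0.0774 = 7.74 mA, and I_E = (β+1)I_B = 7.82 mA.
V_CE = V_CC − I_C·R_C − I_E·R_E = 15 − 7.74×0.82 − 7.82×0.1 = 7.87 V.
V_CE = 7.87 V > 0.2 V confirms active-region operation.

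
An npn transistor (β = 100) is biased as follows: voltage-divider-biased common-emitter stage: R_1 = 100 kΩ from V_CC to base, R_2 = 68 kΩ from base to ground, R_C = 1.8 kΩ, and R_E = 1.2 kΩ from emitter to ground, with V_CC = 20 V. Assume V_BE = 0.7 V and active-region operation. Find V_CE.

Thevenize the base divider: V_Th = V_CC·R_2/(R_1+R_2) = 20×68/168 = 8.1 V, R_Th = R_1‖R_2 = 40.5 kΩ.
Base-emitter loop: V_Th = I_B·R_Th + V_BE + (β+1)I_B·R_E, so I_B = (8.1 − 0.7) / (40.5 + 101×1.2) = 0.0457 mA.
I_C = β·I_B = 100×0.0457 = 4.57 mA, and I_E = (β+1)I_B = 4.62 mA.
V_CE = V_CC − I_C·R_C − I_E·R_E = 20 − 4.57×1.8 − 4.62×1.2 = 6.22 V.
V_CE = 6.22 V > 0.2 V confirms active-region operation.

V_CE ≈ 6.2 V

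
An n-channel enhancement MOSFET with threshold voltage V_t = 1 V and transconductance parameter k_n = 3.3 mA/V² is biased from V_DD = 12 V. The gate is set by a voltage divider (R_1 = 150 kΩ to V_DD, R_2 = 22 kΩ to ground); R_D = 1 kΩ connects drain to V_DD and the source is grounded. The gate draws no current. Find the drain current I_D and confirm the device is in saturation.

I_D ≈ 0.47 mA

V_G = V_DD·R_2/(R_1+R_2) = 12×22/172 = 1.53 V. With the source grounded, V_GS = V_G = 1.53 V.
Assume saturation: I_D = (k_n/2)(V_GS − V_t)² = (3.3/2)×(1.53 − 1)² = 1.65×0.535² = 0.472 mA.
V_DS = V_DD − I_D·R_D = 12 − 0.472×1 = 11.5 V.
Saturation requires V_DS ≥ V_GS − V_t = 0.535 V; 11.5 ≥ 0.535 ✓.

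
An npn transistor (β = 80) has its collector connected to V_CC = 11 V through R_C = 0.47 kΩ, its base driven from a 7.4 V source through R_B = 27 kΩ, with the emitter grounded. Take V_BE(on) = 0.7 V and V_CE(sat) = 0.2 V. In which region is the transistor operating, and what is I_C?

Assume active. Base-emitter loop: I_B = (V_BB − V_BE)/R_B = (7.4 − 0.7)/27 = 0.248 mA.
I_C = β·I_B = 80×0.248 = 19.9 mA.
V_CE = V_CC − I_C·R_C = 11 − 19.9×0.47 = 1.67 V > V_CE(sat), so the active-region assumption holds.

active; I_C ≈ 20 mA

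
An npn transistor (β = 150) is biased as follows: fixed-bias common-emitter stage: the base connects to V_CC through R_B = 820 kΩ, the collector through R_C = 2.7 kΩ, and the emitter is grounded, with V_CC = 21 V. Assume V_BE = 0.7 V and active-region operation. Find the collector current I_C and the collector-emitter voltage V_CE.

Base loop: V_CC = I_B·R_B + V_BE, so I_B = (21 − 0.7)/820 kΩ = 0.0248 mA.
In the active region I_C = β·I_B = 150 × 0.0248 = 3.71 mA.
Collector loop: V_CE = V_CC − I_C·R_C = 21 − 3.71×2.7 = 11 V.
Since V_CE = 11 V > V_CE(sat) ≈ 0.2 V, the transistor is in the active region as assumed.

I_C ≈ 3.7 mA, V_CE ≈ 11 V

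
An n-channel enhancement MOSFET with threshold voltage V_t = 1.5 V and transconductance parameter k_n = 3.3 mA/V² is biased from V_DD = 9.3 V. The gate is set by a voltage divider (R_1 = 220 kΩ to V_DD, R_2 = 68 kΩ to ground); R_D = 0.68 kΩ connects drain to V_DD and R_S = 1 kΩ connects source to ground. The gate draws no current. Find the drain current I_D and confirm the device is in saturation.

V_G = V_DD·R_2/(R_1+R_2) = 9.3×68/288 = 2.2 V.
Assume saturation: I_D = (k_n/2)(V_GS − V_t)² with V_GS = V_G − I_D·R_S = 2.2 − 1·I_D.
Substituting gives 1.65·I_D² − 3.3·I_D + 0.799 = 0, with roots I_D = 0.282 or 1.72 mA.
The root I_D = 1.72 mA gives V_GS = 0.48 V ≤ V_t, so take I_D = 0.282 mA.
Then V_GS = 1.91 V and V_DS = V_DD − I_D(R_D+R_S) = 9.3 − 0.282×1.68 = 8.83 V.
Saturation requires V_DS ≥ V_GS − V_t = 0.414 V; 8.83 ≥ 0.414 ✓.

I_D ≈ 0.28 mA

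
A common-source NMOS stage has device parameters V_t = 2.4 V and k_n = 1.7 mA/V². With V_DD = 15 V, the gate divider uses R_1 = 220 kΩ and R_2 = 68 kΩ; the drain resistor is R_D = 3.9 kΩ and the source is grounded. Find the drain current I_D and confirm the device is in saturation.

I_D ≈ 1.1 mA

V_G = V_DD·R_2/(R_1+R_2) = 15×68/288 = 3.54 V. With the source grounded, V_GS = V_G = 3.54 V.
Assume saturation: I_D = (k_n/2)(V_GS − V_t)² = (1.7/2)×(3.54 − 2.4)² = 0.85×1.14² = 1.11 mA.
V_DS = V_DD − I_D·R_D = 15 − 1.11×3.9 = 10.7 V.
Saturation requires V_DS ≥ V_GS − V_t = 1.14 V; 10.7 ≥ 1.14 ✓.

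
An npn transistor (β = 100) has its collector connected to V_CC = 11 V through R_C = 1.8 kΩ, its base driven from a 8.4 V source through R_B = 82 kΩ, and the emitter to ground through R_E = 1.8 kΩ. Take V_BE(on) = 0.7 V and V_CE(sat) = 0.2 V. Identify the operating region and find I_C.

Assume active. Base-emitter loop: I_B = (V_BB − V_BE)/(R_B + (β+1)R_E) = (8.4 − 0.7)/(82 + 101×1.8) = 0.0292 mA.
I_C = β·I_B = 100×0.0292 = 2.92 mA.
V_CE = V_CC − I_C·R_C − I_E·R_E = 11 − 2.92×1.8 − 2.95×1.8 = 0.439 V > V_CE(sat), so the active-region assumption holds.

active; I_C ≈ 2.9 mA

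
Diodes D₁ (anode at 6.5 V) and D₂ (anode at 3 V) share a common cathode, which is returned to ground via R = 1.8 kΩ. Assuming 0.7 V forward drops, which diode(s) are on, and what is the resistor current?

Only D₁ conducts; I_R ≈ 3.2 mA

Assume both conduct. Then node N would need to be at both 6.5−0.7 = 5.8 V and 3−0.7 = 2.3 V, which is impossible.
Assume only D₁ conducts: V_N = 6.5 − 0.7 = 5.8 V, so I_R = 5.8/1.8 = 3.22 mA.
Check D₂: its anode-to-cathode voltage is 3 − 5.8 = -2.8 V < 0.7 V, so it is off. The assumption is consistent.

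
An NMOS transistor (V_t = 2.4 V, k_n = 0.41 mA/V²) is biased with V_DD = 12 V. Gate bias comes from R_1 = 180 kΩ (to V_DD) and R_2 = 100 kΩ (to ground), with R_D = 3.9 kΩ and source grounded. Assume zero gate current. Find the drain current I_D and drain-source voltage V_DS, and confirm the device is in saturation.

I_D ≈ 0.73 mA, V_DS ≈ 9.2 V

V_G = V_DD·R_2/(R_1+R_2) = 12×100/280 = 4.29 V. With the source grounded, V_GS = V_G = 4.29 V.
Assume saturation: I_D = (k_n/2)(V_GS − V_t)² = (0.41/2)×(4.29 − 2.4)² = 0.205×1.89² = 0.729 mA.
V_DS = V_DD − I_D·R_D = 12 − 0.729×3.9 = 9.16 V.
Saturation requires V_DS ≥ V_GS − V_t = 1.89 V; 9.16 ≥ 1.89 ✓.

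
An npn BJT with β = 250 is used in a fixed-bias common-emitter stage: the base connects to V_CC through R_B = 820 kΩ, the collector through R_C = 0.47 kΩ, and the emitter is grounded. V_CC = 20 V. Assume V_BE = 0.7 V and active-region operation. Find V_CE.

Base loop: V_CC = I_B·R_B + V_BE, so I_B = (20 − 0.7)/820 kΩ = 0.0235 mA.
In the active region I_C = β·I_B = 250 × 0.0235 = 5.88 mA.
Collector loop: V_CE = V_CC − I_C·R_C = 20 − 5.88×0.47 = 17.2 V.
Since V_CE = 17.2 V > V_CE(sat) ≈ 0.2 V, the transistor is in the active region as assumed.

V_CE ≈ 17 V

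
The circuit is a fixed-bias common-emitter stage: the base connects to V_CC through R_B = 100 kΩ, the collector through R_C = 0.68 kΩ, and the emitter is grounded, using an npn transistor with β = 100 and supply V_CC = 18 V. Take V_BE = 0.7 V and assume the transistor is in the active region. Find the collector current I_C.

I_C ≈ 17 mA

Base loop: V_CC = I_B·R_B + V_BE, so I_B = (18 − 0.7)/100 kΩ = 0.173 mA.
In the active region I_C = β·I_B = 100 × 0.173 = 17.3 mA.
Collector loop: V_CE = V_CC − I_C·R_C = 18 − 17.3×0.68 = 6.24 V.
Since V_CE = 6.24 V > V_CE(sat) ≈ 0.2 V, the transistor is in the active region as assumed.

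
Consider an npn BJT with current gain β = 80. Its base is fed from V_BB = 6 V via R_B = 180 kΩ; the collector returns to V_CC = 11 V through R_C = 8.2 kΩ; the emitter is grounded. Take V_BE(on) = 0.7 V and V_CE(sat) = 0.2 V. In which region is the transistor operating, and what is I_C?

saturation; I_C ≈ 1.3 mA

Assume active: I_B = (6 − 0.7)/180 = 0.0294 mA, giving I_C = β·I_B = 2.36 mA.
But then V_CE = 11 − 2.36×8.2 = -8.32 V < V_CE(sat) = 0.2 V — impossible in the active region.
So the transistor is saturated. With V_CE = 0.2 V, I_C = (V_CC − 0.2)/R_C = 10.8/8.2 = 1.32 mA.
Check: β·I_B = 2.36 mA > I_C = 1.32 mA, confirming saturation.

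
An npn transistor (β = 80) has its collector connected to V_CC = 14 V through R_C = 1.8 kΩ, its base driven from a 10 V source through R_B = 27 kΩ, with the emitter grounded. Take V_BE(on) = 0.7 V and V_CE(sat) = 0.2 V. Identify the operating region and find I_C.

Assume active: I_B = (10 − 0.7)/27 = 0.344 mA, giving I_C = β·I_B = 27.6 mA.
But then V_CE = 14 − 27.6×1.8 = -35.6 V < V_CE(sat) = 0.2 V — impossible in the active region.
So the transistor is saturated. With V_CE = 0.2 V, I_C = (V_CC − 0.2)/R_C = 13.8/1.8 = 7.67 mA.
Check: β·I_B = 27.6 mA > I_C = 7.67 mA, confirming saturation.

saturation; I_C ≈ 7.7 mA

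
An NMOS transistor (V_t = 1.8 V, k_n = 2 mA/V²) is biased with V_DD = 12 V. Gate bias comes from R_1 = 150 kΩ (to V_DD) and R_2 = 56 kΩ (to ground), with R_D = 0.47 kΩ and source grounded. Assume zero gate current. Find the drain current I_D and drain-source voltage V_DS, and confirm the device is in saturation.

V_G = V_DD·R_2/(R_1+R_2) = 12×56/206 = 3.26 V. With the source grounded, V_GS = V_G = 3.26 V.
Assume saturation: I_D = (k_n/2)(V_GS − V_t)² = (2/2)×(3.26 − 1.8)² = 1×1.46² = 2.14 mA.
V_DS = V_DD − I_D·R_D = 12 − 2.14×0.47 = 11 V.
Saturation requires V_DS ≥ V_GS − V_t = 1.46 V; 11 ≥ 1.46 ✓.

I_D ≈ 2.1 mA, V_DS ≈ 11 V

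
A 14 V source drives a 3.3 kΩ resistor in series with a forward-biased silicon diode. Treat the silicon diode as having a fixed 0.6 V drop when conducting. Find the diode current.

I ≈ 4.1 mA

KVL around the loop: 14 = V_D + I·R = 0.6 + I × 3.3 kΩ.
So I = (14 − 0.6) / 3.3 kΩ = 13.4 / 3.3 = 4.06 mA.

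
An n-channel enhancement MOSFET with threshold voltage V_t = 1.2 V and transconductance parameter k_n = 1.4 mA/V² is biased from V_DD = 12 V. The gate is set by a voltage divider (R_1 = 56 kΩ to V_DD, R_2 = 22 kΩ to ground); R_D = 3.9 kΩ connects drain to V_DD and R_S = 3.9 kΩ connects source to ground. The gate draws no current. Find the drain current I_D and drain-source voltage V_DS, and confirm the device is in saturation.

V_G = V_DD·R_2/(R_1+R_2) = 12×22/78 = 3.38 V.
Assume saturation: I_D = (k_n/2)(V_GS − V_t)² with V_GS = V_G − I_D·R_S = 3.38 − 3.9·I_D.
Substituting gives 10.6·I_D² − 12.9·I_D + 3.34 = 0, with roots I_D = 0.373 or 0.841 mA.
The root I_D = 0.841 mA gives V_GS = 0.104 V ≤ V_t, so take I_D = 0.373 mA.
Then V_GS = 1.93 V and V_DS = V_DD − I_D(R_D+R_S) = 12 − 0.373×7.8 = 9.09 V.
Saturation requires V_DS ≥ V_GS − V_t = 0.73 V; 9.09 ≥ 0.73 ✓.

I_D ≈ 0.37 mA, V_DS ≈ 9.1 V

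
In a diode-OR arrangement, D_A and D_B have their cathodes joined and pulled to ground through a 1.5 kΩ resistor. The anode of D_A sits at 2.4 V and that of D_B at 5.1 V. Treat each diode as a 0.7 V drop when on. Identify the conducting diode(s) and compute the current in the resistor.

Assume both conduct. Then node N would need to be at both 2.4−0.7 = 1.7 V and 5.1−0.7 = 4.4 V, which is impossible.
Assume only D_B conducts: V_N = 5.1 − 0.7 = 4.4 V, so I_R = 4.4/1.5 = 2.93 mA.
Check D_A: its anode-to-cathode voltage is 2.4 − 4.4 = -2 V < 0.7 V, so it is off. The assumption is consistent.

Only D_B conducts; I_R ≈ 2.9 mA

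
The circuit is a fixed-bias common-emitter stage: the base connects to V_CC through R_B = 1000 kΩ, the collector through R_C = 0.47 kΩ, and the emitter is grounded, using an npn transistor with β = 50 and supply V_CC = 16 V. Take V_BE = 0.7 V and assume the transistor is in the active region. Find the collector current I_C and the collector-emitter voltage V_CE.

Base loop: V_CC = I_B·R_B + V_BE, so I_B = (16 − 0.7)/1000 kΩ = 0.0153 mA.
In the active region I_C = β·I_B = 50 × 0.0153 = 0.765 mA.
Collector loop: V_CE = V_CC − I_C·R_C = 16 − 0.765×0.47 = 15.6 V.
Since V_CE = 15.6 V > V_CE(sat) ≈ 0.2 V, the transistor is in the active region as assumed.

I_C ≈ 0.77 mA, V_CE ≈ 16 V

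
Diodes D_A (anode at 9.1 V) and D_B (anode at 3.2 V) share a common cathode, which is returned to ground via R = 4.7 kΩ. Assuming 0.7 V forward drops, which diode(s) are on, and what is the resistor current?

Assume both conduct. Then node N would need to be at both 9.1−0.7 = 8.4 V and 3.2−0.7 = 2.5 V, which is impossible.
Assume only D_A conducts: V_N = 9.1 − 0.7 = 8.4 V, so I_R = 8.4/4.7 = 1.79 mA.
Check D_B: its anode-to-cathode voltage is 3.2 − 8.4 = -5.2 V < 0.7 V, so it is off. The assumption is consistent.

Only D_A conducts; I_R ≈ 1.8 mA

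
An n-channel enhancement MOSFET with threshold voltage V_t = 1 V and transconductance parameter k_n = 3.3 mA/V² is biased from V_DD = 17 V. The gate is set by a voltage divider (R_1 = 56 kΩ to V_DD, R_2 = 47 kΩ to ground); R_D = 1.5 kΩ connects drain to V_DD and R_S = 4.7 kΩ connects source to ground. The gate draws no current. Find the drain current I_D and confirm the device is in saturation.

I_D ≈ 1.3 mA

V_G = V_DD·R_2/(R_1+R_2) = 17×47/103 = 7.76 V.
Assume saturation: I_D = (k_n/2)(V_GS − V_t)² with V_GS = V_G − I_D·R_S = 7.76 − 4.7·I_D.
Substituting gives 36.4·I_D² − 106·I_D + 75.3 = 0, with roots I_D = 1.25 or 1.65 mA.
The root I_D = 1.65 mA gives V_GS = -0.000157 V ≤ V_t, so take I_D = 1.25 mA.
Then V_GS = 1.87 V and V_DS = V_DD − I_D(R_D+R_S) = 17 − 1.25×6.2 = 9.24 V.
Saturation requires V_DS ≥ V_GS − V_t = 0.871 V; 9.24 ≥ 0.871 ✓.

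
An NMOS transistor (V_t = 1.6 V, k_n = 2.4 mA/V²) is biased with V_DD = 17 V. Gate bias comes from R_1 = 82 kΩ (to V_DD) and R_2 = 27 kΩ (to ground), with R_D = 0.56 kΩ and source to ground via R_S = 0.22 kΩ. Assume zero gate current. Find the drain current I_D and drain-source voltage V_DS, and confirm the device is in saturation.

I_D ≈ 3.8 mA, V_DS ≈ 14 V

V_G = V_DD·R_2/(R_1+R_2) = 17×27/109 = 4.21 V.
Assume saturation: I_D = (k_n/2)(V_GS − V_t)² with V_GS = V_G − I_D·R_S = 4.21 − 0.22·I_D.
Substituting gives 0.0581·I_D² − 2.38·I_D + 8.18 = 0, with roots I_D = 3.79 or 37.2 mA.
The root I_D = 37.2 mA gives V_GS = -3.97 V ≤ V_t, so take I_D = 3.79 mA.
Then V_GS = 3.38 V and V_DS = V_DD − I_D(R_D+R_S) = 17 − 3.79×0.78 = 14 V.
Saturation requires V_DS ≥ V_GS − V_t = 1.78 V; 14 ≥ 1.78 ✓.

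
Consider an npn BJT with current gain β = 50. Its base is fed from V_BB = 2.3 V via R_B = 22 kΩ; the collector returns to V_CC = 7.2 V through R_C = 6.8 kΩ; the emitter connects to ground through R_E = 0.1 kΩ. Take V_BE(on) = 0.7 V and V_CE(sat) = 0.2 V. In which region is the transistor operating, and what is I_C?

Assume active: I_B = (2.3 − 0.7)/(22 + 51×0.1) = 0.059 mA, I_C = β·I_B = 2.95 mA.
Then V_CE = 7.2 − 2.95×6.8 − 3.01×0.1 = -13.2 V < 0.2 V — the active assumption fails.
Re-solve with V_CE = 0.2 V. KCL at the emitter: V_E/R_E = (V_BB−0.7−V_E)/R_B + (V_CC−0.2−V_E)/R_C, giving V_E = 0.108 V.
I_C = (V_CC − 0.2 − V_E)/R_C = (7 − 0.108)/6.8 = 1.01 mA.
Check: I_B = (1.6 − 0.108)/22 = 0.0678 mA, and β·I_B = 3.39 mA > I_C, confirming saturation.

saturation; I_C ≈ 1 mA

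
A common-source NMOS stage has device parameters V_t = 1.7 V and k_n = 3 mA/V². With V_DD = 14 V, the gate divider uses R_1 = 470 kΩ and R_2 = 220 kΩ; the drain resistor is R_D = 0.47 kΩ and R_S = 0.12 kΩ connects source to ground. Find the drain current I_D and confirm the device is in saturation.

V_G = V_DD·R_2/(R_1+R_2) = 14×220/690 = 4.46 V.
Assume saturation: I_D = (k_n/2)(V_GS − V_t)² with V_GS = V_G − I_D·R_S = 4.46 − 0.12·I_D.
Substituting gives 0.0216·I_D² − 1.99·I_D + 11.5 = 0, with roots I_D = 6.15 or 86.2 mA.
The root I_D = 86.2 mA gives V_GS = -5.88 V ≤ V_t, so take I_D = 6.15 mA.
Then V_GS = 3.73 V and V_DS = V_DD − I_D(R_D+R_S) = 14 − 6.15×0.59 = 10.4 V.
Saturation requires V_DS ≥ V_GS − V_t = 2.03 V; 10.4 ≥ 2.03 ✓.

I_D ≈ 6.2 mA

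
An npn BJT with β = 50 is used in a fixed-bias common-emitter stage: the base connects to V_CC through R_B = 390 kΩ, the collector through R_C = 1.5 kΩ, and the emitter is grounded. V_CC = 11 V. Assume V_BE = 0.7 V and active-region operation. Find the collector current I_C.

Base loop: V_CC = I_B·R_B + V_BE, so I_B = (11 − 0.7)/390 kΩ = 0.0264 mA.
In the active region I_C = β·I_B = 50 × 0.0264 = 1.32 mA.
Collector loop: V_CE = V_CC − I_C·R_C = 11 − 1.32×1.5 = 9.02 V.
Since V_CE = 9.02 V > V_CE(sat) ≈ 0.2 V, the transistor is in the active region as assumed.

I_C ≈ 1.3 mA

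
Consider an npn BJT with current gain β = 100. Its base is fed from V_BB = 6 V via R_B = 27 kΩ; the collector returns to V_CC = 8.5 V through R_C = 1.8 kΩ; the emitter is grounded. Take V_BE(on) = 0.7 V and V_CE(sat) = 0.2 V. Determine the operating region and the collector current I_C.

Assume active: I_B = (6 − 0.7)/27 = 0.196 mA, giving I_C = β·I_B = 19.6 mA.
But then V_CE = 8.5 − 19.6×1.8 = -26.8 V < V_CE(sat) = 0.2 V — impossible in the active region.
So the transistor is saturated. With V_CE = 0.2 V, I_C = (V_CC − 0.2)/R_C = 8.3/1.8 = 4.61 mA.
Check: β·I_B = 19.6 mA > I_C = 4.61 mA, confirming saturation.

saturation; I_C ≈ 4.6 mA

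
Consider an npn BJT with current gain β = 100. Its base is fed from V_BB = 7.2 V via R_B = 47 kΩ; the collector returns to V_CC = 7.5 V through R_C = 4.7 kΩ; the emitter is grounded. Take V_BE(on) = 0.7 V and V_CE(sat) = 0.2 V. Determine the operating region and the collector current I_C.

saturation; I_C ≈ 1.6 mA

Assume active: I_B = (7.2 − 0.7)/47 = 0.138 mA, giving I_C = β·I_B = 13.8 mA.
But then V_CE = 7.5 − 13.8×4.7 = -57.5 V < V_CE(sat) = 0.2 V — impossible in the active region.
So the transistor is saturated. With V_CE = 0.2 V, I_C = (V_CC − 0.2)/R_C = 7.3/4.7 = 1.55 mA.
Check: β·I_B = 13.8 mA > I_C = 1.55 mA, confirming saturation.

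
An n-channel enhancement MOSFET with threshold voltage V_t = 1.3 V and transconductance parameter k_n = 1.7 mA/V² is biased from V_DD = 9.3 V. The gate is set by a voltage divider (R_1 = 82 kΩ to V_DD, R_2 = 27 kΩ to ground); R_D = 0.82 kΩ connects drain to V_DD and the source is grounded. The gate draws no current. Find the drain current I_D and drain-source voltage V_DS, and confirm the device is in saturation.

V_G = V_DD·R_2/(R_1+R_2) = 9.3×27/109 = 2.3 V. With the source grounded, V_GS = V_G = 2.3 V.
Assume saturation: I_D = (k_n/2)(V_GS − V_t)² = (1.7/2)×(2.3 − 1.3)² = 0.85×1² = 0.856 mA.
V_DS = V_DD − I_D·R_D = 9.3 − 0.856×0.82 = 8.6 V.
Saturation requires V_DS ≥ V_GS − V_t = 1 V; 8.6 ≥ 1 ✓.

I_D ≈ 0.86 mA, V_DS ≈ 8.6 V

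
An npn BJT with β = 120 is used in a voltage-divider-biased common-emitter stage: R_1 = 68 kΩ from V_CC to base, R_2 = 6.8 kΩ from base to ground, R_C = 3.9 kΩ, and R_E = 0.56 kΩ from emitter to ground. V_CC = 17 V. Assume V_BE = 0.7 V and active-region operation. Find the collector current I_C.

Thevenize the base divider: V_Th = V_CC·R_2/(R_1+R_2) = 17×6.8/74.8 = 1.55 V, R_Th = R_1‖R_2 = 6.18 kΩ.
Base-emitter loop: V_Th = I_B·R_Th + V_BE + (β+1)I_B·R_E, so I_B = (1.55 − 0.7) / (6.18 + 121×0.56) = 0.0114 mA.
I_C = β·I_B = 120×0.0114 = 1.37 mA, and I_E = (β+1)I_B = 1.38 mA.
V_CE = V_CC − I_C·R_C − I_E·R_E = 17 − 1.37×3.9 − 1.38×0.56 = 10.9 V.
V_CE = 10.9 V > 0.2 V confirms active-region operation.

I_C ≈ 1.4 mA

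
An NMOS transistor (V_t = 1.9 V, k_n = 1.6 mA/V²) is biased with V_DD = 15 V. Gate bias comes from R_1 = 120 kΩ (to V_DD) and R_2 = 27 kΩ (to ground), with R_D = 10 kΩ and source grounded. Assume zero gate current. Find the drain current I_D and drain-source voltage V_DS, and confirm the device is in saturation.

V_G = V_DD·R_2/(R_1+R_2) = 15×27/147 = 2.76 V. With the source grounded, V_GS = V_G = 2.76 V.
Assume saturation: I_D = (k_n/2)(V_GS − V_t)² = (1.6/2)×(2.76 − 1.9)² = 0.8×0.855² = 0.585 mA.
V_DS = V_DD − I_D·R_D = 15 − 0.585×10 = 9.15 V.
Saturation requires V_DS ≥ V_GS − V_t = 0.855 V; 9.15 ≥ 0.855 ✓.

I_D ≈ 0.58 mA, V_DS ≈ 9.2 V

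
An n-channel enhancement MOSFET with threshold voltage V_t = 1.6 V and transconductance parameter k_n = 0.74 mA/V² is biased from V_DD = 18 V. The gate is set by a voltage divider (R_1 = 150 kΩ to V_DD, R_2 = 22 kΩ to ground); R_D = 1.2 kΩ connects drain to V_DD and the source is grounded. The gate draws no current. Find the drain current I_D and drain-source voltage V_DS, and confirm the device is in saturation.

I_D ≈ 0.18 mA, V_DS ≈ 18 V

V_G = V_DD·R_2/(R_1+R_2) = 18×22/172 = 2.3 V. With the source grounded, V_GS = V_G = 2.3 V.
Assume saturation: I_D = (k_n/2)(V_GS − V_t)² = (0.74/2)×(2.3 − 1.6)² = 0.37×0.702² = 0.183 mA.
V_DS = V_DD − I_D·R_D = 18 − 0.183×1.2 = 17.8 V.
Saturation requires V_DS ≥ V_GS − V_t = 0.702 V; 17.8 ≥ 0.702 ✓.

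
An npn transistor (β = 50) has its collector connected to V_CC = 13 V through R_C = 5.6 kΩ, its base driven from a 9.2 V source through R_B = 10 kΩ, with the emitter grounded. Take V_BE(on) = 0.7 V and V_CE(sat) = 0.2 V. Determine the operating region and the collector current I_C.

saturation; I_C ≈ 2.3 mA

Assume active: I_B = (9.2 − 0.7)/10 = 0.85 mA, giving I_C = β·I_B = 42.5 mA.
But then V_CE = 13 − 42.5×5.6 = -225 V < V_CE(sat) = 0.2 V — impossible in the active region.
So the transistor is saturated. With V_CE = 0.2 V, I_C = (V_CC − 0.2)/R_C = 12.8/5.6 = 2.29 mA.
Check: β·I_B = 42.5 mA > I_C = 2.29 mA, confirming saturation.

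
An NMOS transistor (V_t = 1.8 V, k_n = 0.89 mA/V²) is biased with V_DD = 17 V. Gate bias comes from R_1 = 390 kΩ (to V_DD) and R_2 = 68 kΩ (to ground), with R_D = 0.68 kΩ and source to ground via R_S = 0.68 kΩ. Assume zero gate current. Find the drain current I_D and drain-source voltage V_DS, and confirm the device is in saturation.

I_D ≈ 0.17 mA, V_DS ≈ 17 V

V_G = V_DD·R_2/(R_1+R_2) = 17×68/458 = 2.52 V.
Assume saturation: I_D = (k_n/2)(V_GS − V_t)² with V_GS = V_G − I_D·R_S = 2.52 − 0.68·I_D.
Substituting gives 0.206·I_D² − 1.44·I_D + 0.233 = 0, with roots I_D = 0.166 or 6.82 mA.
The root I_D = 6.82 mA gives V_GS = -2.12 V ≤ V_t, so take I_D = 0.166 mA.
Then V_GS = 2.41 V and V_DS = V_DD − I_D(R_D+R_S) = 17 − 0.166×1.36 = 16.8 V.
Saturation requires V_DS ≥ V_GS − V_t = 0.611 V; 16.8 ≥ 0.611 ✓.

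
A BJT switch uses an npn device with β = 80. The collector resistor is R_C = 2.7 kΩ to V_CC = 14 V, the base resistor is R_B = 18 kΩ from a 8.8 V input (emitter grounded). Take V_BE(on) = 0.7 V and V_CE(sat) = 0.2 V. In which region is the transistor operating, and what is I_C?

saturation; I_C ≈ 5.1 mA

Assume active: I_B = (8.8 − 0.7)/18 = 0.45 mA, giving I_C = β·I_B = 36 mA.
But then V_CE = 14 − 36×2.7 = -83.2 V < V_CE(sat) = 0.2 V — impossible in the active region.
So the transistor is saturated. With V_CE = 0.2 V, I_C = (V_CC − 0.2)/R_C = 13.8/2.7 = 5.11 mA.
Check: β·I_B = 36 mA > I_C = 5.11 mA, confirming saturation.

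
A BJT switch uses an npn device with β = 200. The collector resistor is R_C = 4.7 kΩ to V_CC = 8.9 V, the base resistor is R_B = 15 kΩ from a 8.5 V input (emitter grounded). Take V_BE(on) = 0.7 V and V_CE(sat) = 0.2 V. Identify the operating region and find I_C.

saturation; I_C ≈ 1.9 mA

Assume active: I_B = (8.5 − 0.7)/15 = 0.52 mA, giving I_C = β·I_B = 104 mA.
But then V_CE = 8.9 − 104×4.7 = -480 V < V_CE(sat) = 0.2 V — impossible in the active region.
So the transistor is saturated. With V_CE = 0.2 V, I_C = (V_CC − 0.2)/R_C = 8.7/4.7 = 1.85 mA.
Check: β·I_B = 104 mA > I_C = 1.85 mA, confirming saturation.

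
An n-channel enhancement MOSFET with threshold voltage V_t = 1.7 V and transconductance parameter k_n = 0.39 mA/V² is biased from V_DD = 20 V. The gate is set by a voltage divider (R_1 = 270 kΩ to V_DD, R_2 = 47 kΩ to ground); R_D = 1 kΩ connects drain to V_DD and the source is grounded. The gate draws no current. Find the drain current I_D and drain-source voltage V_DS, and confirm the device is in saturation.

V_G = V_DD·R_2/(R_1+R_2) = 20×47/317 = 2.97 V. With the source grounded, V_GS = V_G = 2.97 V.
Assume saturation: I_D = (k_n/2)(V_GS − V_t)² = (0.39/2)×(2.97 − 1.7)² = 0.195×1.27² = 0.312 mA.
V_DS = V_DD − I_D·R_D = 20 − 0.312×1 = 19.7 V.
Saturation requires V_DS ≥ V_GS − V_t = 1.27 V; 19.7 ≥ 1.27 ✓.

I_D ≈ 0.31 mA, V_DS ≈ 20 V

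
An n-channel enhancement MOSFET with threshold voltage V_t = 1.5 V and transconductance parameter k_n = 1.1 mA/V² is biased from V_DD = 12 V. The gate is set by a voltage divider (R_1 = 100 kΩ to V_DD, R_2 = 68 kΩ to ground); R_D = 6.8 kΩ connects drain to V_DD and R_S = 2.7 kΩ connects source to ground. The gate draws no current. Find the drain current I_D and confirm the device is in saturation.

I_D ≈ 0.8 mA

V_G = V_DD·R_2/(R_1+R_2) = 12×68/168 = 4.86 V.
Assume saturation: I_D = (k_n/2)(V_GS − V_t)² with V_GS = V_G − I_D·R_S = 4.86 − 2.7·I_D.
Substituting gives 4.01·I_D² − 11·I_D + 6.2 = 0, with roots I_D = 0.797 or 1.94 mA.
The root I_D = 1.94 mA gives V_GS = -0.378 V ≤ V_t, so take I_D = 0.797 mA.
Then V_GS = 2.7 V and V_DS = V_DD − I_D(R_D+R_S) = 12 − 0.797×9.5 = 4.42 V.
Saturation requires V_DS ≥ V_GS − V_t = 1.2 V; 4.42 ≥ 1.2 ✓.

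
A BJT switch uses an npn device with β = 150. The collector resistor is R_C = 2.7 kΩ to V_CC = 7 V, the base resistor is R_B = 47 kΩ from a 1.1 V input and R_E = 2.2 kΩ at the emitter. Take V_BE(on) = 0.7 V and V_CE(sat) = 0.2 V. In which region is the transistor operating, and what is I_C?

Assume active. Base-emitter loop: I_B = (V_BB − V_BE)/(R_B + (β+1)R_E) = (1.1 − 0.7)/(47 + 151×2.2) = 0.00105 mA.
I_C = β·I_B = 150×0.00105 = 0.158 mA.
V_CE = V_CC − I_C·R_C − I_E·R_E = 7 − 0.158×2.7 − 0.159×2.2 = 6.22 V > V_CE(sat), so the active-region assumption holds.

active; I_C ≈ 0.16 mA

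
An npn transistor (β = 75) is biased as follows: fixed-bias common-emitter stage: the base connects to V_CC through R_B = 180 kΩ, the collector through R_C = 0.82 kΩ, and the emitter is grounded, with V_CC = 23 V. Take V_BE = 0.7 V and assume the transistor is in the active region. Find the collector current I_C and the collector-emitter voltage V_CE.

I_C ≈ 9.3 mA, V_CE ≈ 15 V

Base loop: V_CC = I_B·R_B + V_BE, so I_B = (23 − 0.7)/180 kΩ = 0.124 mA.
In the active region I_C = β·I_B = 75 × 0.124 = 9.29 mA.
Collector loop: V_CE = V_CC − I_C·R_C = 23 − 9.29×0.82 = 15.4 V.
Since V_CE = 15.4 V > V_CE(sat) ≈ 0.2 V, the transistor is in the active region as assumed.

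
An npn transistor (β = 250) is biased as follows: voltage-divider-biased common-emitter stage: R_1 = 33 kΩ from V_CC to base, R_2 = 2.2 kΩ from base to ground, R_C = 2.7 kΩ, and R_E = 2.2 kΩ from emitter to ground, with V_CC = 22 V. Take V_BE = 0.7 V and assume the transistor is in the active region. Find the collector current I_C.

Thevenize the base divider: V_Th = V_CC·R_2/(R_1+R_2) = 22×2.2/35.2 = 1.38 V, R_Th = R_1‖R_2 = 2.06 kΩ.
Base-emitter loop: V_Th = I_B·R_Th + V_BE + (β+1)I_B·R_E, so I_B = (1.38 − 0.7) / (2.06 + 251×2.2) = 0.00122 mA.
I_C = β·I_B = 250×0.00122 = 0.304 mA, and I_E = (β+1)I_B = 0.306 mA.
V_CE = V_CC − I_C·R_C − I_E·R_E = 22 − 0.304×2.7 − 0.306×2.2 = 20.5 V.
V_CE = 20.5 V > 0.2 V confirms active-region operation.

I_C ≈ 0.3 mA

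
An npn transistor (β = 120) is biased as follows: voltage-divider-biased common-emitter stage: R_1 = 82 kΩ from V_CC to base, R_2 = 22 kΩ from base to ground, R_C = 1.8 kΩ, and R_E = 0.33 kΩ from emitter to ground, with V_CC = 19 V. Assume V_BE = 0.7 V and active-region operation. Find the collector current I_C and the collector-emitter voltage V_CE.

Thevenize the base divider: V_Th = V_CC·R_2/(R_1+R_2) = 19×22/104 = 4.02 V, R_Th = R_1‖R_2 = 17.3 kΩ.
Base-emitter loop: V_Th = I_B·R_Th + V_BE + (β+1)I_B·R_E, so I_B = (4.02 − 0.7) / (17.3 + 121×0.33) = 0.058 mA.
I_C = β·I_B = 120×0.058 = 6.95 mA, and I_E = (β+1)I_B = 7.01 mA.
V_CE = V_CC − I_C·R_C − I_E·R_E = 19 − 6.95×1.8 − 7.01×0.33 = 4.17 V.
V_CE = 4.17 V > 0.2 V confirms active-region operation.

I_C ≈ 7 mA, V_CE ≈ 4.2 V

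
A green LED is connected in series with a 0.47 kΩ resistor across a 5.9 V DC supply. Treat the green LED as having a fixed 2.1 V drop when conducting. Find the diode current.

I ≈ 8.1 mA

KVL around the loop: 5.9 = V_D + I·R = 2.1 + I × 0.47 kΩ.
So I = (5.9 − 2.1) / 0.47 kΩ = 3.8 / 0.47 = 8.09 mA.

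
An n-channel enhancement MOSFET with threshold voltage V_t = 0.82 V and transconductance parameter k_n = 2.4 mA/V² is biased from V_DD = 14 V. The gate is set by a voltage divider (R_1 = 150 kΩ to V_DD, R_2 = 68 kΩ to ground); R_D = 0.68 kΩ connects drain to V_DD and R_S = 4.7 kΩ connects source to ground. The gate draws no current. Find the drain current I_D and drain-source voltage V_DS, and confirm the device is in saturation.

I_D ≈ 0.6 mA, V_DS ≈ 11 V

V_G = V_DD·R_2/(R_1+R_2) = 14×68/218 = 4.37 V.
Assume saturation: I_D = (k_n/2)(V_GS − V_t)² with V_GS = V_G − I_D·R_S = 4.37 − 4.7·I_D.
Substituting gives 26.5·I_D² − 41·I_D + 15.1 = 0, with roots I_D = 0.604 or 0.943 mA.
The root I_D = 0.943 mA gives V_GS = -0.0666 V ≤ V_t, so take I_D = 0.604 mA.
Then V_GS = 1.53 V and V_DS = V_DD − I_D(R_D+R_S) = 14 − 0.604×5.38 = 10.8 V.
Saturation requires V_DS ≥ V_GS − V_t = 0.709 V; 10.8 ≥ 0.709 ✓.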